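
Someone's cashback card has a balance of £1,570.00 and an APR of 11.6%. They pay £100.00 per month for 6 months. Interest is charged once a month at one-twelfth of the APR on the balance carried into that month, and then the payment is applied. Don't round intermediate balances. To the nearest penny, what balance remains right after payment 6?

£1,048.60

Monthly rate r = 11.6%/12 = 0.966667% = 0.00966667.
Each month: B ← B·(1+r) − £100.00.
Month 1: interest £15.18; balance after payment £1,485.18.
Month 2: interest £14.36; balance after payment £1,399.53.
Month 3: interest £13.53; balance after payment £1,313.06.
Month 4: interest £12.69; balance after payment £1,225.76.
Month 5: interest £11.85; balance after payment £1,137.60.
Month 6: interest £11.00; balance after payment £1,048.60.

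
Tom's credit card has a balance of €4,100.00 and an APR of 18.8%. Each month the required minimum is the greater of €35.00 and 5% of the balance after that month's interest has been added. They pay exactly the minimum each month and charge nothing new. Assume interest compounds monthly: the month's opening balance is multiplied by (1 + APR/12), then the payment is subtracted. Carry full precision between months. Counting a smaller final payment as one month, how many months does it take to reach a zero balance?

Monthly rate r = 18.8%/12 = 1.56667% = 0.0156667.
While 5% of the post-interest balance exceeds €35.00, each month B ← (B·(1+r))·(1 − 0.05), i.e. B shrinks by the factor (1+r)·0.95 = 0.96488.
This holds for months 1–50. Entering month 51 the balance is €686.32; 5% of the post-interest balance is now below €35.00, so the flat €35.00 minimum applies from here.
From month 51 a fixed €35.00 at rate r clears €686.32 in 24 more payments. Total: 50 + 24 = 74 months.

74 months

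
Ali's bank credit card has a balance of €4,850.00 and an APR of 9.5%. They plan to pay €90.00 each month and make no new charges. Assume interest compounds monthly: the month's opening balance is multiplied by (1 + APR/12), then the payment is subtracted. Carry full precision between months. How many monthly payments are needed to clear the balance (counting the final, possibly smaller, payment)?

71 months

Monthly rate r = 9.5%/12 = 0.791667% = 0.00791667.
Recurrence: B ← B·(1+r) − €90.00.
Month 1: interest €38.40; balance after payment €4,798.40.
Month 2: interest €37.99; balance after payment €4,746.38.
Closed form: n = −ln(1 − rB₀/P)/ln(1+r) = −ln(0.57338)/ln(1.00792) ≈ 70.535, so the balance reaches zero during payment 71.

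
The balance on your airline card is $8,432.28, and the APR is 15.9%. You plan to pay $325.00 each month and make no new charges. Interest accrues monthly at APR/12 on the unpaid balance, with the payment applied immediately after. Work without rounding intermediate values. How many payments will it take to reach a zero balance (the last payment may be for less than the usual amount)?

33 payments

Monthly rate r = 15.9%/12 = 1.325% = 0.01325.
Recurrence: B ← B·(1+r) − $325.00.
Month 1: interest $111.73; balance after payment $8,219.01.
Month 2: interest $108.90; balance after payment $8,002.91.
Closed form: n = −ln(1 − rB₀/P)/ln(1+r) = −ln(0.65622)/ln(1.01325) ≈ 32.003, so the balance reaches zero during payment 33.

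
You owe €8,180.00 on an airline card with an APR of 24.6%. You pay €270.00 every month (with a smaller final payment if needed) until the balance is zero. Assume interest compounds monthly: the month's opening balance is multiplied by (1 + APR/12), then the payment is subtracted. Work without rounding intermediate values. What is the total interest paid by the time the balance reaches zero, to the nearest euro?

€4,732

Monthly rate r = 24.6%/12 = 2.05% = 0.0205.
Payoff takes n = ⌈−ln(1 − rB₀/P)/ln(1+r)⌉ = ⌈47.821⌉ = 48 payments; the last is €222.03.
Total paid = 47·€270.00 + €222.03 = €12,912.03.
Total interest = total paid − principal = €12,912.03 − €8,180.00 = €4,732.03.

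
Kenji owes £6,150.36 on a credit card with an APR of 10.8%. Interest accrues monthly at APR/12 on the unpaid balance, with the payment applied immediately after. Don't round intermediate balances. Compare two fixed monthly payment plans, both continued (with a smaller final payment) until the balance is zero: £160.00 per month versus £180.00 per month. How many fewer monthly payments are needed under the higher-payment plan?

6 fewer payments

Monthly rate r = 10.8%/12 = 0.9% = 0.009.
At £160.00/mo: n = ⌈−ln(1 − rB₀/P)/ln(1+r)⌉ = 48 payments (last £62.23); total interest = total paid − £6,150.36 = £1,431.87.
At £180.00/mo: 42 payments (last £2.49); total interest £1,232.13.
Payments saved = 48 − 42 = 6.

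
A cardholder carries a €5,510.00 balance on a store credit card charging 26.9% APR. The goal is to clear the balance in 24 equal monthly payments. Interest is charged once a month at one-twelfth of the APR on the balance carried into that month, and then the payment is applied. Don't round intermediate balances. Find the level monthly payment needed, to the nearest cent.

€299.36

Monthly rate r = 26.9%/12 = 2.24167% = 0.0224167.
Level-payment amortization: P = B₀·r / (1 − (1+r)^(−n)) = 5510.00·0.0224167 / (1 − 1.02242^(−24)).
Denominator 1 − (1+r)^(−24) = 0.412605454.
P = 123.516 / 0.412605454 ≈ 299.36.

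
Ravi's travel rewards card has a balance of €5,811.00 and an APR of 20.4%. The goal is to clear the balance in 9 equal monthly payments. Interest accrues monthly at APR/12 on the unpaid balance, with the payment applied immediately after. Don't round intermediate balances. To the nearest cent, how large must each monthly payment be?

Monthly rate r = 20.4%/12 = 1.7% = 0.017.
Level-payment amortization: P = B₀·r / (1 − (1+r)^(−n)) = 5811.00·0.017 / (1 − 1.017^(−9)).
Denominator 1 − (1+r)^(−9) = 0.14076606.
P = 98.787 / 0.14076606 ≈ 701.78.

€701.78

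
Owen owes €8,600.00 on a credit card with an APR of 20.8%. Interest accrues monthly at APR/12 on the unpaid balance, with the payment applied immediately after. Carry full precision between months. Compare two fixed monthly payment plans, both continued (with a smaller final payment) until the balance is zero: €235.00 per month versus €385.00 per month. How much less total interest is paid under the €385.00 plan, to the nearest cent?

Monthly rate r = 20.8%/12 = 1.73333% = 0.0173333.
At €235.00/mo: n = ⌈−ln(1 − rB₀/P)/ln(1+r)⌉ = 59 payments (last €127.59); total interest = total paid − €8,600.00 = €5,157.59.
At €385.00/mo: 29 payments (last €191.68); total interest €2,371.68.
Interest saved = €5,157.59 − €2,371.68 = €2,785.91.

€2,785.91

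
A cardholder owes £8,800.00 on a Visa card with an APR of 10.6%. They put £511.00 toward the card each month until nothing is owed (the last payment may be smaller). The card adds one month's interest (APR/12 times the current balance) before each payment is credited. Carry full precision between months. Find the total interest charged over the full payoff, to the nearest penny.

Monthly rate r = 10.6%/12 = 0.883333% = 0.00883333.
Payoff takes n = ⌈−ln(1 − rB₀/P)/ln(1+r)⌉ = ⌈18.763⌉ = 19 payments; the last is £390.54.
Total paid = 18·£511.00 + £390.54 = £9,588.54.
Total interest = total paid − principal = £9,588.54 − £8,800.00 = £788.54.

£788.54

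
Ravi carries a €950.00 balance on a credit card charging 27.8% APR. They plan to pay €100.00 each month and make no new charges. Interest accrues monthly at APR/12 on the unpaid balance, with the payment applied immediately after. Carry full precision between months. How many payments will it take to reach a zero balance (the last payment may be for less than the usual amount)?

Monthly rate r = 27.8%/12 = 2.31667% = 0.0231667.
Recurrence: B ← B·(1+r) − €100.00.
Month 1: interest €22.01; balance after payment €872.01.
Month 2: interest €20.20; balance after payment €792.21.
Closed form: n = −ln(1 − rB₀/P)/ln(1+r) = −ln(0.77992)/ln(1.02317) ≈ 10.853, so the balance reaches zero during payment 11.

11 months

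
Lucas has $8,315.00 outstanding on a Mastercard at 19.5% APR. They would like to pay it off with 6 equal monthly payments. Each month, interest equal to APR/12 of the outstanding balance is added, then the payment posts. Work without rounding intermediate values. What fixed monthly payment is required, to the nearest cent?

Monthly rate r = 19.5%/12 = 1.625% = 0.01625.
Level-payment amortization: P = B₀·r / (1 − (1+r)^(−n)) = 8315.00·0.01625 / (1 − 1.01625^(−6)).
Denominator 1 − (1+r)^(−6) = 0.0921864758.
P = 135.119 / 0.0921864758 ≈ 1465.71.

$1,465.71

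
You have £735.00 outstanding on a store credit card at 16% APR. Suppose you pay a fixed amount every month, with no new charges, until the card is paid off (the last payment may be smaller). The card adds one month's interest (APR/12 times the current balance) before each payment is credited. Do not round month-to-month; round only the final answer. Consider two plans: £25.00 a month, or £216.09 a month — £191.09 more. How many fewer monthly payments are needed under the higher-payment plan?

Monthly rate r = 16%/12 = 1.33333% = 0.0133333.
At £25.00/mo: n = ⌈−ln(1 − rB₀/P)/ln(1+r)⌉ = 38 payments (last £14.21); total interest = total paid − £735.00 = £204.21.
At £216.09/mo: 4 payments (last £109.28); total interest £22.55.
Payments saved = 38 − 4 = 34.

34 fewer payments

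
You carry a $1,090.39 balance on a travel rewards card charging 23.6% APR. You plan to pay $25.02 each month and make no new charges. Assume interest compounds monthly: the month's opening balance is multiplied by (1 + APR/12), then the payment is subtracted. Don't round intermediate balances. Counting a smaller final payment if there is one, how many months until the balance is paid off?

Monthly rate r = 23.6%/12 = 1.96667% = 0.0196667.
Recurrence: B ← B·(1+r) − $25.02.
Month 1: interest $21.44; balance after payment $1,086.81.
Month 2: interest $21.37; balance after payment $1,083.17.
Closed form: n = −ln(1 − rB₀/P)/ln(1+r) = −ln(0.14291)/ln(1.01967) ≈ 99.895, so the balance reaches zero during payment 100.

100 payments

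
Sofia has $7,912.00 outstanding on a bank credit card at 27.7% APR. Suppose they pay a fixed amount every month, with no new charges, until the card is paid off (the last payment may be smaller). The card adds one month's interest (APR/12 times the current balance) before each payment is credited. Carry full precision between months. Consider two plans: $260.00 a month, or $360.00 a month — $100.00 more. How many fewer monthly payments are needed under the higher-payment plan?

Monthly rate r = 27.7%/12 = 2.30833% = 0.0230833.
At $260.00/mo: n = ⌈−ln(1 − rB₀/P)/ln(1+r)⌉ = 54 payments (last $30.40); total interest = total paid − $7,912.00 = $5,898.40.
At $360.00/mo: 32 payments (last $7.13); total interest $3,255.13.
Payments saved = 54 − 32 = 22.

22 fewer payments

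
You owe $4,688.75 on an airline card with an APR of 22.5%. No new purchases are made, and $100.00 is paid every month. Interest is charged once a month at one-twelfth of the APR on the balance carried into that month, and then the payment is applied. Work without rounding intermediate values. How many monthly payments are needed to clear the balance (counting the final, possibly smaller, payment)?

114 payments

Monthly rate r = 22.5%/12 = 1.875% = 0.01875.
Recurrence: B ← B·(1+r) − $100.00.
Month 1: interest $87.91; balance after payment $4,676.66.
Month 2: interest $87.69; balance after payment $4,664.35.
Closed form: n = −ln(1 − rB₀/P)/ln(1+r) = −ln(0.12086)/ln(1.01875) ≈ 113.753, so the balance reaches zero during payment 114.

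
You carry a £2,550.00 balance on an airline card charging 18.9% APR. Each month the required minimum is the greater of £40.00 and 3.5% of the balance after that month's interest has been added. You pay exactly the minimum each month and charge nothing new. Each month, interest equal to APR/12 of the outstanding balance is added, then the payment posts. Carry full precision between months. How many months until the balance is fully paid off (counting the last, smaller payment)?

Monthly rate r = 18.9%/12 = 1.575% = 0.01575.
While 3.5% of the post-interest balance exceeds £40.00, each month B ← (B·(1+r))·(1 − 0.035), i.e. B shrinks by the factor (1+r)·0.965 = 0.9802.
This holds for months 1–41. Entering month 42 the balance is £1,123.10; 3.5% of the post-interest balance is now below £40.00, so the flat £40.00 minimum applies from here.
From month 42 a fixed £40.00 at rate r clears £1,123.10 in 38 more payments. Total: 41 + 38 = 79 months.

79 months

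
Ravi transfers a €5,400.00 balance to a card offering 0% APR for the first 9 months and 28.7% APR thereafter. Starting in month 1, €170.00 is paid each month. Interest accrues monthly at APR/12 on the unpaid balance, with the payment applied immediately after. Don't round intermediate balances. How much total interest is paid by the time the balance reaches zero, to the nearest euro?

€1,786

Promo months 1–9 at r₀ = 0%/12 = 0; months 10+ at r₁ = 28.7%/12 = 0.0239167.
After month 9 (no interest yet): B = €5,400.00 − 9·€170.00 = €3,870.00.
Then at r₁ with €170.00/mo: n₂ = −ln(1 − r₁·B/P)/ln(1+r₁) ≈ 33.27 → 34 more payments.
Total paid = 42·€170.00 + €45.73 = €7,185.73; interest = €7,185.73 − €5,400.00 = €1,785.73.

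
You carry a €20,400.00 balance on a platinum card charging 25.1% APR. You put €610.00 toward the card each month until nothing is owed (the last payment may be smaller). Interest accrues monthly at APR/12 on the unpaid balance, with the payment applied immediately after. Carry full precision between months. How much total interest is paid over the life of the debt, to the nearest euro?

€15,030

Monthly rate r = 25.1%/12 = 2.09167% = 0.0209167.
Payoff takes n = ⌈−ln(1 − rB₀/P)/ln(1+r)⌉ = ⌈58.081⌉ = 59 payments; the last is €50.03.
Total paid = 58·€610.00 + €50.03 = €35,430.03.
Total interest = total paid − principal = €35,430.03 − €20,400.00 = €15,030.03.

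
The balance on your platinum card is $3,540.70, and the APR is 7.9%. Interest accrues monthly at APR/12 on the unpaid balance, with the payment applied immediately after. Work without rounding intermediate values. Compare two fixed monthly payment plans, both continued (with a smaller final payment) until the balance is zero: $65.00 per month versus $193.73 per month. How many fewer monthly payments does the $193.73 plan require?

Monthly rate r = 7.9%/12 = 0.658333% = 0.00658333.
At $65.00/mo: n = ⌈−ln(1 − rB₀/P)/ln(1+r)⌉ = 68 payments (last $44.41); total interest = total paid − $3,540.70 = $858.71.
At $193.73/mo: 20 payments (last $104.19); total interest $244.36.
Payments saved = 68 − 20 = 48.

48 fewer payments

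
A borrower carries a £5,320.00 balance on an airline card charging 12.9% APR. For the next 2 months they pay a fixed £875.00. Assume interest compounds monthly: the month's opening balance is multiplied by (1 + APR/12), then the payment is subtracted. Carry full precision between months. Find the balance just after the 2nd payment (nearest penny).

£3,675.59

Monthly rate r = 12.9%/12 = 1.075% = 0.01075.
Each month: B ← B·(1+r) − £875.00.
Month 1: interest £57.19; balance after payment £4,502.19.
Month 2: interest £48.40; balance after payment £3,675.59.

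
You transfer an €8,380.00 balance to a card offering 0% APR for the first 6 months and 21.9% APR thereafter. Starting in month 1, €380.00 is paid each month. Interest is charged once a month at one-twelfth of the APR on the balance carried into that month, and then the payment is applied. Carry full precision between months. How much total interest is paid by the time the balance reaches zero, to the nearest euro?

€1,184

Promo months 1–6 at r₀ = 0%/12 = 0; months 7+ at r₁ = 21.9%/12 = 0.01825.
After month 6 (no interest yet): B = €8,380.00 − 6·€380.00 = €6,100.00.
Then at r₁ with €380.00/mo: n₂ = −ln(1 − r₁·B/P)/ln(1+r₁) ≈ 19.17 → 20 more payments.
Total paid = 25·€380.00 + €64.46 = €9,564.46; interest = €9,564.46 − €8,380.00 = €1,184.46.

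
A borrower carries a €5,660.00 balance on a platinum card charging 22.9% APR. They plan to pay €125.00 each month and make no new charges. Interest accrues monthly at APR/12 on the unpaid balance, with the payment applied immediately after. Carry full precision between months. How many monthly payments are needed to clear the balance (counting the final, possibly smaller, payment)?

106 months

Monthly rate r = 22.9%/12 = 1.90833% = 0.0190833.
Recurrence: B ← B·(1+r) − €125.00.
Month 1: interest €108.01; balance after payment €5,643.01.
Month 2: interest €107.69; balance after payment €5,625.70.
Closed form: n = −ln(1 − rB₀/P)/ln(1+r) = −ln(0.13591)/ln(1.01908) ≈ 105.577, so the balance reaches zero during payment 106.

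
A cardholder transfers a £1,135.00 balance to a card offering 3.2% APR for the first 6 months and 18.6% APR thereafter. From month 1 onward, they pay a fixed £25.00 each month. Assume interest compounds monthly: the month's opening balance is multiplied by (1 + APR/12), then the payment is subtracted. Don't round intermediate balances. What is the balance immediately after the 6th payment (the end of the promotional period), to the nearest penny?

Promo months 1–6 at r₀ = 3.2%/12 = 0.00266667; months 7+ at r₁ = 18.6%/12 = 0.0155.
After month 6: iterate B ← B·(1+r₀) − £25.00 for 6 months → £1,002.28.

£1,002.28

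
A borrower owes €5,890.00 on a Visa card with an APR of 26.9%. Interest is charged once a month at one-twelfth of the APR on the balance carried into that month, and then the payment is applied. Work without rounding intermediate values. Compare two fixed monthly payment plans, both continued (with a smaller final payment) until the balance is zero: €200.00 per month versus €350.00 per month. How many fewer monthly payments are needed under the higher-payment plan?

Monthly rate r = 26.9%/12 = 2.24167% = 0.0224167.
At €200.00/mo: n = ⌈−ln(1 − rB₀/P)/ln(1+r)⌉ = 49 payments (last €137.56); total interest = total paid − €5,890.00 = €3,847.56.
At €350.00/mo: 22 payments (last €127.89); total interest €1,587.89.
Payments saved = 49 − 22 = 27.

27 fewer payments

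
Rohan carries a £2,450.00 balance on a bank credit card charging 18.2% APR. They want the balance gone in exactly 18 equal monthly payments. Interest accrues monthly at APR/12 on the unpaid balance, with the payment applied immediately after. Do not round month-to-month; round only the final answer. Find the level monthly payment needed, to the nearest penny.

£156.56

Monthly rate r = 18.2%/12 = 1.51667% = 0.0151667.
Level-payment amortization: P = B₀·r / (1 − (1+r)^(−n)) = 2450.00·0.0151667 / (1 − 1.01517^(−18)).
Denominator 1 − (1+r)^(−18) = 0.237345713.
P = 37.1583 / 0.237345713 ≈ 156.56.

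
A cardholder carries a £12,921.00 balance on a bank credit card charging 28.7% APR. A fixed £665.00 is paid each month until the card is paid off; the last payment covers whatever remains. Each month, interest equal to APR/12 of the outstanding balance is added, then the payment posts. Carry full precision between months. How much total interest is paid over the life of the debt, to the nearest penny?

£4,664.09

Monthly rate r = 28.7%/12 = 2.39167% = 0.0239167.
Payoff takes n = ⌈−ln(1 − rB₀/P)/ln(1+r)⌉ = ⌈26.441⌉ = 27 payments; the last is £295.09.
Total paid = 26·£665.00 + £295.09 = £17,585.09.
Total interest = total paid − principal = £17,585.09 − £12,921.00 = £4,664.09.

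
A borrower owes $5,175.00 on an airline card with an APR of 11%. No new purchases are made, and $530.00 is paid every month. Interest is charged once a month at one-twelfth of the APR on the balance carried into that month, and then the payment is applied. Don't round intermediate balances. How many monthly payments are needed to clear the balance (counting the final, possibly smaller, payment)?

11 months

Monthly rate r = 11%/12 = 0.916667% = 0.00916667.
Recurrence: B ← B·(1+r) − $530.00.
Month 1: interest $47.44; balance after payment $4,692.44.
Month 2: interest $43.01; balance after payment $4,205.45.
Closed form: n = −ln(1 − rB₀/P)/ln(1+r) = −ln(0.9105)/ln(1.00917) ≈ 10.276, so the balance reaches zero during payment 11.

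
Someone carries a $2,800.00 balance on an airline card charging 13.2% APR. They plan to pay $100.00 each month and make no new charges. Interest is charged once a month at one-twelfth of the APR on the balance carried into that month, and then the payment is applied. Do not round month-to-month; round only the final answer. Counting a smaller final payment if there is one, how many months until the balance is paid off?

34 months

Monthly rate r = 13.2%/12 = 1.1% = 0.011.
Recurrence: B ← B·(1+r) − $100.00.
Month 1: interest $30.80; balance after payment $2,730.80.
Month 2: interest $30.04; balance after payment $2,660.84.
Closed form: n = −ln(1 − rB₀/P)/ln(1+r) = −ln(0.692)/ln(1.011) ≈ 33.654, so the balance reaches zero during payment 34.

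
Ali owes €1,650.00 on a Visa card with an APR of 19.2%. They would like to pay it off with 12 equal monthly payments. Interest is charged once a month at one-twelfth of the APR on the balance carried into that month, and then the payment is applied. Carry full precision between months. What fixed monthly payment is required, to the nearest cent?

Monthly rate r = 19.2%/12 = 1.6% = 0.016.
Level-payment amortization: P = B₀·r / (1 − (1+r)^(−n)) = 1650.00·0.016 / (1 − 1.016^(−12)).
Denominator 1 − (1+r)^(−12) = 0.173437868.
P = 26.4 / 0.173437868 ≈ 152.22.

€152.22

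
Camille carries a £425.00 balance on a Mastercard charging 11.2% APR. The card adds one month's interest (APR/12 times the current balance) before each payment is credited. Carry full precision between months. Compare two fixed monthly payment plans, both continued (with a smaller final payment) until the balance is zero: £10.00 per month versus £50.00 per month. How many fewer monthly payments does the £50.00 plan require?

46 fewer payments

Monthly rate r = 11.2%/12 = 0.933333% = 0.00933333.
At £10.00/mo: n = ⌈−ln(1 − rB₀/P)/ln(1+r)⌉ = 55 payments (last £3.91); total interest = total paid − £425.00 = £118.91.
At £50.00/mo: 9 payments (last £44.89); total interest £19.89.
Payments saved = 55 − 9 = 46.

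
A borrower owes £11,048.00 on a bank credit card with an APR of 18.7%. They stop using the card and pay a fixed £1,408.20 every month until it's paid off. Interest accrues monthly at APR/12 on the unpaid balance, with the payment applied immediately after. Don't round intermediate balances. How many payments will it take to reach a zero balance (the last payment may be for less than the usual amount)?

Monthly rate r = 18.7%/12 = 1.55833% = 0.0155833.
Recurrence: B ← B·(1+r) − £1,408.20.
Month 1: interest £172.16; balance after payment £9,811.96.
Month 2: interest £152.90; balance after payment £8,556.67.
Closed form: n = −ln(1 − rB₀/P)/ln(1+r) = −ln(0.87774)/ln(1.01558) ≈ 8.433, so the balance reaches zero during payment 9.

9 payments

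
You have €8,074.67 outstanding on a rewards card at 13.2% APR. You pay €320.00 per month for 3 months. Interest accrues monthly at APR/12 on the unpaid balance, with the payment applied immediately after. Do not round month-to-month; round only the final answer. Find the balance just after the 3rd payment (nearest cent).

€7,373.48

Monthly rate r = 13.2%/12 = 1.1% = 0.011.
Each month: B ← B·(1+r) − €320.00.
Month 1: interest €88.82; balance after payment €7,843.49.
Month 2: interest €86.28; balance after payment €7,609.77.
Month 3: interest €83.71; balance after payment €7,373.48.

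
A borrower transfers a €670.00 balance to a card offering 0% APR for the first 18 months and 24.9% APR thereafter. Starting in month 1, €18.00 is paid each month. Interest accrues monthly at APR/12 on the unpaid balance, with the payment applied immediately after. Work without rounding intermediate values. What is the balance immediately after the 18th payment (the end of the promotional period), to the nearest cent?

€346.00

Promo months 1–18 at r₀ = 0%/12 = 0; months 19+ at r₁ = 24.9%/12 = 0.02075.
After month 18 (no interest yet): B = €670.00 − 18·€18.00 = €346.00.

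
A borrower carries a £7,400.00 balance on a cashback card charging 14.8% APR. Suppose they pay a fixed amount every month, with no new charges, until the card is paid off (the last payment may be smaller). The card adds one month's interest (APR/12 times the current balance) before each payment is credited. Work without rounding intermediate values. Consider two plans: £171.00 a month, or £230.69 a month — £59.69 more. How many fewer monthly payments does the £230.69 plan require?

21 fewer payments

Monthly rate r = 14.8%/12 = 1.23333% = 0.0123333.
At £171.00/mo: n = ⌈−ln(1 − rB₀/P)/ln(1+r)⌉ = 63 payments (last £41.85); total interest = total paid − £7,400.00 = £3,243.85.
At £230.69/mo: 42 payments (last £18.66); total interest £2,076.95.
Payments saved = 63 − 42 = 21.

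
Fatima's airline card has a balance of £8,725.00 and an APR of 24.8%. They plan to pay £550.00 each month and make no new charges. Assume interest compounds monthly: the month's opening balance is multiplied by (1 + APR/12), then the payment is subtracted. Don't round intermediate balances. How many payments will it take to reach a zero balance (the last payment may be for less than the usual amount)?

20 payments

Monthly rate r = 24.8%/12 = 2.06667% = 0.0206667.
Recurrence: B ← B·(1+r) − £550.00.
Month 1: interest £180.32; balance after payment £8,355.32.
Month 2: interest £172.68; balance after payment £7,977.99.
Closed form: n = −ln(1 − rB₀/P)/ln(1+r) = −ln(0.67215)/ln(1.02067) ≈ 19.421, so the balance reaches zero during payment 20.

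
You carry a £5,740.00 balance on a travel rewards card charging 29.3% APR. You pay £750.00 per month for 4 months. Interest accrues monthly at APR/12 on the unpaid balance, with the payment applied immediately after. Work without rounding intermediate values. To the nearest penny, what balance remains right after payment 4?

Monthly rate r = 29.3%/12 = 2.44167% = 0.0244167.
Each month: B ← B·(1+r) − £750.00.
Month 1: interest £140.15; balance after payment £5,130.15.
Month 2: interest £125.26; balance after payment £4,505.41.
Month 3: interest £110.01; balance after payment £3,865.42.
Month 4: interest £94.38; balance after payment £3,209.80.

£3,209.80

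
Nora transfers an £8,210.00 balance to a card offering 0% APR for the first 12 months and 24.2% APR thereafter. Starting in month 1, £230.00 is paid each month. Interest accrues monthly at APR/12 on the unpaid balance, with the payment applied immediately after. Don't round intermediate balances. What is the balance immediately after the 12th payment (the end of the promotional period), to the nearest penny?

£5,450.00

Promo months 1–12 at r₀ = 0%/12 = 0; months 13+ at r₁ = 24.2%/12 = 0.0201667.
After month 12 (no interest yet): B = £8,210.00 − 12·£230.00 = £5,450.00.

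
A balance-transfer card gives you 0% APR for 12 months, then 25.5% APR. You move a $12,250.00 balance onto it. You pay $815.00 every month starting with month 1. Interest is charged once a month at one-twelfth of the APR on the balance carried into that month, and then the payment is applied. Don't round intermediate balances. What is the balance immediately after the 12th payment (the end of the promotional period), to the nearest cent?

$2,470.00

Promo months 1–12 at r₀ = 0%/12 = 0; months 13+ at r₁ = 25.5%/12 = 0.02125.
After month 12 (no interest yet): B = $12,250.00 − 12·$815.00 = $2,470.00.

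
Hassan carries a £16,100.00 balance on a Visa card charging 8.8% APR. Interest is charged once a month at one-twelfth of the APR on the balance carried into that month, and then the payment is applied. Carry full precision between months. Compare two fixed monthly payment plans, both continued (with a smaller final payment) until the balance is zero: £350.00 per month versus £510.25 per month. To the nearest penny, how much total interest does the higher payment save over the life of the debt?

Monthly rate r = 8.8%/12 = 0.733333% = 0.00733333.
At £350.00/mo: n = ⌈−ln(1 − rB₀/P)/ln(1+r)⌉ = 57 payments (last £111.17); total interest = total paid − £16,100.00 = £3,611.17.
At £510.25/mo: 37 payments (last £9.44); total interest £2,278.44.
Interest saved = £3,611.17 − £2,278.44 = £1,332.73.

£1,332.73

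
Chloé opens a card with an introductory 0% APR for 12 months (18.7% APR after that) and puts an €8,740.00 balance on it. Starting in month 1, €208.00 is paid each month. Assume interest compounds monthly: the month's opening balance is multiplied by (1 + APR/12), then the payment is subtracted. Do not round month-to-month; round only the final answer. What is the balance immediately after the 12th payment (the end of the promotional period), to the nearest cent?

€6,244.00

Promo months 1–12 at r₀ = 0%/12 = 0; months 13+ at r₁ = 18.7%/12 = 0.0155833.
After month 12 (no interest yet): B = €8,740.00 − 12·€208.00 = €6,244.00.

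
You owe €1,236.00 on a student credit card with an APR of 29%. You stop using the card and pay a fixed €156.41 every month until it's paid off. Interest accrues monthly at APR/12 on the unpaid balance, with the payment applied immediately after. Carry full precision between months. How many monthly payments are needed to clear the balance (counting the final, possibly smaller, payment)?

9 payments

Monthly rate r = 29%/12 = 2.41667% = 0.0241667.
Recurrence: B ← B·(1+r) − €156.41.
Month 1: interest €29.87; balance after payment €1,109.46.
Month 2: interest €26.81; balance after payment €979.86.
Closed form: n = −ln(1 − rB₀/P)/ln(1+r) = −ln(0.80903)/ln(1.02417) ≈ 8.875, so the balance reaches zero during payment 9.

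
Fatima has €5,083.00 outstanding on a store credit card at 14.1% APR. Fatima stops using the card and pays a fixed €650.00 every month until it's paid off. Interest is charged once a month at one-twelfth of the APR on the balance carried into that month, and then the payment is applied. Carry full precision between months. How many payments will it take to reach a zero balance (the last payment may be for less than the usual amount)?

9 payments

Monthly rate r = 14.1%/12 = 1.175% = 0.01175.
Recurrence: B ← B·(1+r) − €650.00.
Month 1: interest €59.73; balance after payment €4,492.73.
Month 2: interest €52.79; balance after payment €3,895.51.
Closed form: n = −ln(1 − rB₀/P)/ln(1+r) = −ln(0.90812)/ln(1.01175) ≈ 8.251, so the balance reaches zero during payment 9.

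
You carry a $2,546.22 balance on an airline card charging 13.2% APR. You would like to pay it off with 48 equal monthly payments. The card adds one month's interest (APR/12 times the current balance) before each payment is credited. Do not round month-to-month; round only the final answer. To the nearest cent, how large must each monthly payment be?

$68.56

Monthly rate r = 13.2%/12 = 1.1% = 0.011.
Level-payment amortization: P = B₀·r / (1 − (1+r)^(−n)) = 2546.22·0.011 / (1 − 1.011^(−48)).
Denominator 1 − (1+r)^(−48) = 0.408513916.
P = 28.0084 / 0.408513916 ≈ 68.56.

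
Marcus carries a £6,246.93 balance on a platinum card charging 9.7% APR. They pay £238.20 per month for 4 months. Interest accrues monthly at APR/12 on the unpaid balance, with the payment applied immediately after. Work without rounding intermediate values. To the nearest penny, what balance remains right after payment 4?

£5,486.96

Monthly rate r = 9.7%/12 = 0.808333% = 0.00808333.
Each month: B ← B·(1+r) − £238.20.
Month 1: interest £50.50; balance after payment £6,059.23.
Month 2: interest £48.98; balance after payment £5,870.00.
Month 3: interest £47.45; balance after payment £5,679.25.
Month 4: interest £45.91; balance after payment £5,486.96.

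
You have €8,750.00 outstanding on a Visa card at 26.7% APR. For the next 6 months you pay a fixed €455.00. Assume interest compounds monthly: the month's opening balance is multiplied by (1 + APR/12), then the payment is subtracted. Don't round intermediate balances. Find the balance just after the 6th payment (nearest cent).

€7,098.62

Monthly rate r = 26.7%/12 = 2.225% = 0.02225.
Each month: B ← B·(1+r) − €455.00.
Month 1: interest €194.69; balance after payment €8,489.69.
Month 2: interest €188.90; balance after payment €8,223.58.
Month 3: interest €182.97; balance after payment €7,951.56.
Month 4: interest €176.92; balance after payment €7,673.48.
Month 5: interest €170.73; balance after payment €7,389.21.
Month 6: interest €164.41; balance after payment €7,098.62.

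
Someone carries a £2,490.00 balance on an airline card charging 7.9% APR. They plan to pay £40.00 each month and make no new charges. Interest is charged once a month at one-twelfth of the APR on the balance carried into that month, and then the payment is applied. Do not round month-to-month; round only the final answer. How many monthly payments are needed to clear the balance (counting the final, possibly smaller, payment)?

Monthly rate r = 7.9%/12 = 0.658333% = 0.00658333.
Recurrence: B ← B·(1+r) − £40.00.
Month 1: interest £16.39; balance after payment £2,466.39.
Month 2: interest £16.24; balance after payment £2,442.63.
Closed form: n = −ln(1 − rB₀/P)/ln(1+r) = −ln(0.59019)/ln(1.00658) ≈ 80.362, so the balance reaches zero during payment 81.

81 months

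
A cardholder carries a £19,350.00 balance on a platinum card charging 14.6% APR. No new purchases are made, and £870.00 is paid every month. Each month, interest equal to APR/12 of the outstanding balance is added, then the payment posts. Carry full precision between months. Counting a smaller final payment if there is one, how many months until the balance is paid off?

Monthly rate r = 14.6%/12 = 1.21667% = 0.0121667.
Recurrence: B ← B·(1+r) − £870.00.
Month 1: interest £235.42; balance after payment £18,715.42.
Month 2: interest £227.70; balance after payment £18,073.13.
Closed form: n = −ln(1 − rB₀/P)/ln(1+r) = −ln(0.7294)/ln(1.01217) ≈ 26.092, so the balance reaches zero during payment 27.

27 payments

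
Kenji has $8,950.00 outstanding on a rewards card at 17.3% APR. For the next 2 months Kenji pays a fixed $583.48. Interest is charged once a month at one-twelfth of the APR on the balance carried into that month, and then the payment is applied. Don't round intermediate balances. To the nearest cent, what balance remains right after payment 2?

Monthly rate r = 17.3%/12 = 1.44167% = 0.0144167.
Each month: B ← B·(1+r) − $583.48.
Month 1: interest $129.03; balance after payment $8,495.55.
Month 2: interest $122.48; balance after payment $8,034.55.

$8,034.55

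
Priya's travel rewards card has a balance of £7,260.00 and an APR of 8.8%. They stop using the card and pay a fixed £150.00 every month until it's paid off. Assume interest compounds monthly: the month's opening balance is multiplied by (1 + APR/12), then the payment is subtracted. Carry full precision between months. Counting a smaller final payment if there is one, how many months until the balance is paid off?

61 payments

Monthly rate r = 8.8%/12 = 0.733333% = 0.00733333.
Recurrence: B ← B·(1+r) − £150.00.
Month 1: interest £53.24; balance after payment £7,163.24.
Month 2: interest £52.53; balance after payment £7,065.77.
Closed form: n = −ln(1 − rB₀/P)/ln(1+r) = −ln(0.64507)/ln(1.00733) ≈ 60.001, so the balance reaches zero during payment 61.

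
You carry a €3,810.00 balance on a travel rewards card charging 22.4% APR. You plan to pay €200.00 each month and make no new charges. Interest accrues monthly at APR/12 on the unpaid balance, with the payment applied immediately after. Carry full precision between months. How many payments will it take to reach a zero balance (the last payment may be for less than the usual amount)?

Monthly rate r = 22.4%/12 = 1.86667% = 0.0186667.
Recurrence: B ← B·(1+r) − €200.00.
Month 1: interest €71.12; balance after payment €3,681.12.
Month 2: interest €68.71; balance after payment €3,549.83.
Closed form: n = −ln(1 − rB₀/P)/ln(1+r) = −ln(0.6444)/ln(1.01867) ≈ 23.760, so the balance reaches zero during payment 24.

24 months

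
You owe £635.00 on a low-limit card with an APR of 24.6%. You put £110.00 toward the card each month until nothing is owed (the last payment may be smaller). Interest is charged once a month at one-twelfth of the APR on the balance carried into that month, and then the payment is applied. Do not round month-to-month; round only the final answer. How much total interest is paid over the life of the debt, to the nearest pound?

£48

Monthly rate r = 24.6%/12 = 2.05% = 0.0205.
Payoff takes n = ⌈−ln(1 − rB₀/P)/ln(1+r)⌉ = ⌈6.207⌉ = 7 payments; the last is £22.92.
Total paid = 6·£110.00 + £22.92 = £682.92.
Total interest = total paid − principal = £682.92 − £635.00 = £47.92.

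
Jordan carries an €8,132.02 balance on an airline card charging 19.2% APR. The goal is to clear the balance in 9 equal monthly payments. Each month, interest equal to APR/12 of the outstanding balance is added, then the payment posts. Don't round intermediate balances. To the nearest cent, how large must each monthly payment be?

Monthly rate r = 19.2%/12 = 1.6% = 0.016.
Level-payment amortization: P = B₀·r / (1 − (1+r)^(−n)) = 8132.02·0.016 / (1 − 1.016^(−9)).
Denominator 1 − (1+r)^(−9) = 0.1331247.
P = 130.112 / 0.1331247 ≈ 977.37.

€977.37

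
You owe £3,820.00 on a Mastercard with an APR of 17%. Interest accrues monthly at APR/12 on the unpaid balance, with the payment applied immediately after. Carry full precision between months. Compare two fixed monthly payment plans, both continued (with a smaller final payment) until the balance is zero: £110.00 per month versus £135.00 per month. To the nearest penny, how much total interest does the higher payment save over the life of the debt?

£379.29

Monthly rate r = 17%/12 = 1.41667% = 0.0141667.
At £110.00/mo: n = ⌈−ln(1 − rB₀/P)/ln(1+r)⌉ = 49 payments (last £15.62); total interest = total paid − £3,820.00 = £1,475.62.
At £135.00/mo: 37 payments (last £56.33); total interest £1,096.33.
Interest saved = £1,475.62 − £1,096.33 = £379.29.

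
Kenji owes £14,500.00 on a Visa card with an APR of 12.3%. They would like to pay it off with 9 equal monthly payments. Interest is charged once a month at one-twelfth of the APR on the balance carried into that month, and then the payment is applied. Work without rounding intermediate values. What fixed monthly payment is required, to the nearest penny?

Monthly rate r = 12.3%/12 = 1.025% = 0.01025.
Level-payment amortization: P = B₀·r / (1 − (1+r)^(−n)) = 14500.00·0.01025 / (1 − 1.01025^(−9)).
Denominator 1 − (1+r)^(−9) = 0.0876945528.
P = 148.625 / 0.0876945528 ≈ 1694.80.

£1,694.80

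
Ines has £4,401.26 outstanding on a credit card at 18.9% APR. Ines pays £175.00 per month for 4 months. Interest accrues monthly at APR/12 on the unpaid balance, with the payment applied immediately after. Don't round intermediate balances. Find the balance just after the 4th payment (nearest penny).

£3,968.45

Monthly rate r = 18.9%/12 = 1.575% = 0.01575.
Each month: B ← B·(1+r) − £175.00.
Month 1: interest £69.32; balance after payment £4,295.58.
Month 2: interest £67.66; balance after payment £4,188.24.
Month 3: interest £65.96; balance after payment £4,079.20.
Month 4: interest £64.25; balance after payment £3,968.45.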